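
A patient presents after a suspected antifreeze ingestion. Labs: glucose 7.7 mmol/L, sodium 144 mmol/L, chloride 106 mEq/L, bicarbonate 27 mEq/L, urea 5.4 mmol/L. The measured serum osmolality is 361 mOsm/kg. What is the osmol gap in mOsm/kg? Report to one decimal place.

59.9 mOsm/kg

Calculated osmolality = 2·Na + glucose + urea
= 2·144 + 7.7 + 5.4
= 288 + 7.70 + 5.40
= 301.1 mOsm/kg ≈ 301.1 mOsm/kg
Osmolar gap = measured − calculated = 361 − 301.1 = 59.9 mOsm/kg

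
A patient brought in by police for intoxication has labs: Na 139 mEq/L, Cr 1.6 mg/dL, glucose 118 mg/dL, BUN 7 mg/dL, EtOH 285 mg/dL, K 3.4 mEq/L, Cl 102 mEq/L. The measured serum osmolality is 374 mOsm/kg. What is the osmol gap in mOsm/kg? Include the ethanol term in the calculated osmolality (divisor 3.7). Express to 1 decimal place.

9.9 mOsm/kg

Calculated osmolality = 2·Na + glucose/18 + BUN/2.8 + ethanol/3.7
= 2·139 + 118/18 + 7/2.8 + 285/3.7
= 278 + 6.56 + 2.50 + 77.03
= 364.09 mOsm/kg ≈ 364.1 mOsm/kg
Osmolar gap = measured − calculated = 374 − 364.1 = 9.9 mOsm/kg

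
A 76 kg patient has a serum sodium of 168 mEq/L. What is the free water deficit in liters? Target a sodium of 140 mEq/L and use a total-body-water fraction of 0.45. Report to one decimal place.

6.8 L

TBW = 0.45 · 76 = 34.2 L
Free water deficit = TBW · (Na/140 − 1)
= 34.2 · (168/140 − 1)
= 34.2 · 0.2
= 6.84 L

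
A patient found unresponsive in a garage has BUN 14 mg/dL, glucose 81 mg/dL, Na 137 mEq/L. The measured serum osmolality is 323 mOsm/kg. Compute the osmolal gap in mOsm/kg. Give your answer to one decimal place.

39.5 mOsm/kg

Calculated osmolality = 2·Na + glucose/18 + BUN/2.8
= 2·137 + 81/18 + 14/2.8
= 274 + 4.50 + 5
= 283.5 mOsm/kg ≈ 283.5 mOsm/kg
Osmolar gap = measured − calculated = 323 − 283.5 = 39.5 mOsm/kg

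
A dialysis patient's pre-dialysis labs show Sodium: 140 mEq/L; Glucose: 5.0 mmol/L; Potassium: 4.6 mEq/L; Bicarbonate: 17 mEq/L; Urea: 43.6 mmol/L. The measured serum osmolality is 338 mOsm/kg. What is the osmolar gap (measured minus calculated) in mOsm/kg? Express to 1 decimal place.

9.4 mOsm/kg

Calculated osmolality = 2·Na + glucose + urea
= 2·140 + 5 + 43.6
= 280 + 5 + 43.60
= 328.6 mOsm/kg ≈ 328.6 mOsm/kg
Osmolar gap = measured − calculated = 338 − 328.6 = 9.4 mOsm/kg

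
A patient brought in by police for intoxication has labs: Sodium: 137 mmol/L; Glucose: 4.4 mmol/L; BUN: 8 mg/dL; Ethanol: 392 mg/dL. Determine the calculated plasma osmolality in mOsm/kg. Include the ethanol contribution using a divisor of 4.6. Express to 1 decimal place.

366.5 mOsm/kg

Calculated osmolality = 2·Na + glucose + BUN/2.8 + ethanol/4.6
= 2·137 + 4.4 + 8/2.8 + 392/4.6
= 274 + 4.40 + 2.86 + 85.22
= 366.48 mOsm/kg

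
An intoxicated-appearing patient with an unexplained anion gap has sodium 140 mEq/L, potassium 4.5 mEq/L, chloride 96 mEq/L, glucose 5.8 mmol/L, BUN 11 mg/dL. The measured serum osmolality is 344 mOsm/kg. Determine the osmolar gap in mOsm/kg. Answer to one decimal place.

54.3 mOsm/kg

Calculated osmolality = 2·Na + glucose + BUN/2.8
= 2·140 + 5.8 + 11/2.8
= 280 + 5.80 + 3.93
= 289.73 mOsm/kg ≈ 289.7 mOsm/kg
Osmolar gap = measured − calculated = 344 − 289.7 = 54.3 mOsm/kg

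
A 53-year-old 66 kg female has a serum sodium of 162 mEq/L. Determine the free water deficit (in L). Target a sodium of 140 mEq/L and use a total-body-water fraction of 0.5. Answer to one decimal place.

5.2 L

TBW = 0.5 · 66 = 33 L
Free water deficit = TBW · (Na/140 − 1)
= 33 · (162/140 − 1)
= 33 · 0.1571
= 5.18 L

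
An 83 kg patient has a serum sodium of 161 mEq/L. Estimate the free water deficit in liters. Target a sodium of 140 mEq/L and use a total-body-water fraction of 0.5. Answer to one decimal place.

6.2 L

TBW = 0.5 · 83 = 41.5 L
Free water deficit = TBW · (Na/140 − 1)
= 41.5 · (161/140 − 1)
= 41.5 · 0.15
= 6.22 L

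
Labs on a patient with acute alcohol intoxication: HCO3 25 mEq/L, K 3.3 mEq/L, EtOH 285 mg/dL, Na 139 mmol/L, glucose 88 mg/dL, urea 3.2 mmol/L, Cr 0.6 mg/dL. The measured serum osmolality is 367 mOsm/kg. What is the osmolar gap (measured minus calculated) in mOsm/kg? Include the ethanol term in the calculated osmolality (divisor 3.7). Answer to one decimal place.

Calculated osmolality = 2·Na + glucose/18 + urea + ethanol/3.7
= 2·139 + 88/18 + 3.2 + 285/3.7
= 278 + 4.89 + 3.20 + 77.03
= 363.12 mOsm/kg ≈ 363.1 mOsm/kg
Osmolar gap = measured − calculated = 367 − 363.1 = 3.9 mOsm/kg

3.9 mOsm/kg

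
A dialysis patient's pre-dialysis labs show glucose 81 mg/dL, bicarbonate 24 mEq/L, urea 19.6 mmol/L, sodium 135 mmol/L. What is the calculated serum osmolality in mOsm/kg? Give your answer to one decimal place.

Calculated osmolality = 2·Na + glucose/18 + urea
= 2·135 + 81/18 + 19.6
= 270 + 4.50 + 19.60
= 294.1 mOsm/kg

294.1 mOsm/kg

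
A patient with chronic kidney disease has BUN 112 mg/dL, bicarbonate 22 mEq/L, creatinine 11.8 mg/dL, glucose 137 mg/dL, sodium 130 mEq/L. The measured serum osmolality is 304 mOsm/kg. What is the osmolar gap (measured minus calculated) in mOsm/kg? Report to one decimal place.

-3.6 mOsm/kg

Calculated osmolality = 2·Na + glucose/18 + BUN/2.8
= 2·130 + 137/18 + 112/2.8
= 260 + 7.61 + 40
= 307.61 mOsm/kg ≈ 307.6 mOsm/kg
Osmolar gap = measured − calculated = 304 − 307.6 = -3.6 mOsm/kg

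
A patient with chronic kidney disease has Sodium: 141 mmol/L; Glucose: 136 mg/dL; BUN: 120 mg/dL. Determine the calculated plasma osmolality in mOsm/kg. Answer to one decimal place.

Calculated osmolality = 2·Na + glucose/18 + BUN/2.8
= 2·141 + 136/18 + 120/2.8
= 282 + 7.56 + 42.86
= 332.42 mOsm/kg

332.4 mOsm/kg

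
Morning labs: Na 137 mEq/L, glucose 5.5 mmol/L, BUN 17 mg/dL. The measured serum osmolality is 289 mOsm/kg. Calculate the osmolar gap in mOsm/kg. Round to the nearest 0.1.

Calculated osmolality = 2·Na + glucose + BUN/2.8
= 2·137 + 5.5 + 17/2.8
= 274 + 5.50 + 6.07
= 285.57 mOsm/kg ≈ 285.6 mOsm/kg
Osmolar gap = measured − calculated = 289 − 285.6 = 3.4 mOsm/kg

3.4 mOsm/kg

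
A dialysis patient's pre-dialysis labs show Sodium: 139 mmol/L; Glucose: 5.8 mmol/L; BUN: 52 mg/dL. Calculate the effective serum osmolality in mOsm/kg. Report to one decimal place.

Effective osmolality excludes urea (freely permeant across cell membranes):
2·Na + glucose
= 2·139 + 5.8
= 278 + 5.8
= 283.8 mOsm/kg

283.8 mOsm/kg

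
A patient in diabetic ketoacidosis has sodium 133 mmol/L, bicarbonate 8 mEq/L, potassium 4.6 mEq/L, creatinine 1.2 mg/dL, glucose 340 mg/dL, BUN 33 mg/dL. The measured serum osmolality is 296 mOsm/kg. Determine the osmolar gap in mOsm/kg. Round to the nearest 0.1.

-0.7 mOsm/kg

Calculated osmolality = 2·Na + glucose/18 + BUN/2.8
= 2·133 + 340/18 + 33/2.8
= 266 + 18.89 + 11.79
= 296.68 mOsm/kg ≈ 296.7 mOsm/kg
Osmolar gap = measured − calculated = 296 − 296.7 = -0.7 mOsm/kg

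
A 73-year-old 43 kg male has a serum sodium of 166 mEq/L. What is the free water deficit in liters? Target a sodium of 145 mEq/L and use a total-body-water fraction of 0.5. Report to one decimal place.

3.1 L

TBW = 0.5 · 43 = 21.5 L
Free water deficit = TBW · (Na/145 − 1)
= 21.5 · (166/145 − 1)
= 21.5 · 0.1448
= 3.11 L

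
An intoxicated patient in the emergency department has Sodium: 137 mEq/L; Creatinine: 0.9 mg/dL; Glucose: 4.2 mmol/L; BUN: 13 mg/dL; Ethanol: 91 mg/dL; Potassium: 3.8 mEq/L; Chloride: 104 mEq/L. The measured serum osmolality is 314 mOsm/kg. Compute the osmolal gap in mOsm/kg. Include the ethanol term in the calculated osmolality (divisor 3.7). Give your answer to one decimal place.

Calculated osmolality = 2·Na + glucose + BUN/2.8 + ethanol/3.7
= 2·137 + 4.2 + 13/2.8 + 91/3.7
= 274 + 4.20 + 4.64 + 24.59
= 307.43 mOsm/kg ≈ 307.4 mOsm/kg
Osmolar gap = measured − calculated = 314 − 307.4 = 6.6 mOsm/kg

6.6 mOsm/kg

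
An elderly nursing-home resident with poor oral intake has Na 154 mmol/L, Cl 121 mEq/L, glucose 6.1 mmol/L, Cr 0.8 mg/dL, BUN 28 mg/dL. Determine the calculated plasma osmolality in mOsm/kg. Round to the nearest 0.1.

324.1 mOsm/kg

Calculated osmolality = 2·Na + glucose + BUN/2.8
= 2·154 + 6.1 + 28/2.8
= 308 + 6.10 + 10
= 324.1 mOsm/kg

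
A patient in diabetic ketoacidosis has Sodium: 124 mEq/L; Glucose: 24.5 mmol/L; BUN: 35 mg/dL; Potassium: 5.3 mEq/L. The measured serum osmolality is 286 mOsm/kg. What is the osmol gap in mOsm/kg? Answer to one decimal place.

1.0 mOsm/kg

Calculated osmolality = 2·Na + glucose + BUN/2.8
= 2·124 + 24.5 + 35/2.8
= 248 + 24.50 + 12.50
= 285 mOsm/kg ≈ 285.0 mOsm/kg
Osmolar gap = measured − calculated = 286 − 285.0 = 1.0 mOsm/kg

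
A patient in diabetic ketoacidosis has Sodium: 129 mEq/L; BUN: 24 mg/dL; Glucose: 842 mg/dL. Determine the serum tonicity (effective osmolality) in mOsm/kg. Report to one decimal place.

304.8 mOsm/kg

Effective osmolality excludes urea (freely permeant across cell membranes):
2·Na + glucose/18
= 2·129 + 842/18
= 258 + 46.78
= 304.78 mOsm/kg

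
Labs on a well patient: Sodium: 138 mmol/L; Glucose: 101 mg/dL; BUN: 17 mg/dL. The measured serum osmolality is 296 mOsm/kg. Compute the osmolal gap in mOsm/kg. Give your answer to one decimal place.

8.3 mOsm/kg

Calculated osmolality = 2·Na + glucose/18 + BUN/2.8
= 2·138 + 101/18 + 17/2.8
= 276 + 5.61 + 6.07
= 287.68 mOsm/kg ≈ 287.7 mOsm/kg
Osmolar gap = measured − calculated = 296 − 287.7 = 8.3 mOsm/kg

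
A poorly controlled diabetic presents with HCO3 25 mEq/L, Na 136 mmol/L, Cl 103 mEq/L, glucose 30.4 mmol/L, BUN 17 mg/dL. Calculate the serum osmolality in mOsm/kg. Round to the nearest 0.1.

Calculated osmolality = 2·Na + glucose + BUN/2.8
= 2·136 + 30.4 + 17/2.8
= 272 + 30.40 + 6.07
= 308.47 mOsm/kg

308.5 mOsm/kg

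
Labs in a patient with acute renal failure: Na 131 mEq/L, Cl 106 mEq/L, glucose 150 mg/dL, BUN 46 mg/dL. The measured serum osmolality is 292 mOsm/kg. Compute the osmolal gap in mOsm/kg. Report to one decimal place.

5.2 mOsm/kg

Calculated osmolality = 2·Na + glucose/18 + BUN/2.8
= 2·131 + 150/18 + 46/2.8
= 262 + 8.33 + 16.43
= 286.76 mOsm/kg ≈ 286.8 mOsm/kg
Osmolar gap = measured − calculated = 292 − 286.8 = 5.2 mOsm/kg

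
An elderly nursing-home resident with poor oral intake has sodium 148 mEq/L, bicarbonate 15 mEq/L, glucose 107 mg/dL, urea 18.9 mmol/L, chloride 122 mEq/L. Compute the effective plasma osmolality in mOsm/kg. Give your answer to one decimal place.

Effective osmolality excludes urea (freely permeant across cell membranes):
2·Na + glucose/18
= 2·148 + 107/18
= 296 + 5.94
= 301.94 mOsm/kg

301.9 mOsm/kg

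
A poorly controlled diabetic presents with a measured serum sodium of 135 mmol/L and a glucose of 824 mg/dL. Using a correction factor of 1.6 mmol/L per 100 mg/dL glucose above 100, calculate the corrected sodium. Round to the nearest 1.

Corrected Na = measured Na + 1.6 · (glucose − 100)/100
= 135 + 1.6 · (824 − 100)/100
= 135 + 11.6
= 146.6 mmol/L

147 mmol/L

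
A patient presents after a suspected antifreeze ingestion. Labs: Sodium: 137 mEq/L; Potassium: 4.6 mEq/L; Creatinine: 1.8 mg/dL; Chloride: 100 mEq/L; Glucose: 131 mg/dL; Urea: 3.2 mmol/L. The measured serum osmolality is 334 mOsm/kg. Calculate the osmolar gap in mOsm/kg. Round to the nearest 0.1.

Calculated osmolality = 2·Na + glucose/18 + urea
= 2·137 + 131/18 + 3.2
= 274 + 7.28 + 3.20
= 284.48 mOsm/kg ≈ 284.5 mOsm/kg
Osmolar gap = measured − calculated = 334 − 284.5 = 49.5 mOsm/kg

49.5 mOsm/kg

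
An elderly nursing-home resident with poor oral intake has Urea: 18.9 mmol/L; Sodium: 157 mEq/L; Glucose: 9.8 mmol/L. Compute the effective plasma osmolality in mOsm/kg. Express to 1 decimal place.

Effective osmolality excludes urea (freely permeant across cell membranes):
2·Na + glucose
= 2·157 + 9.8
= 314 + 9.8
= 323.8 mOsm/kg

323.8 mOsm/kg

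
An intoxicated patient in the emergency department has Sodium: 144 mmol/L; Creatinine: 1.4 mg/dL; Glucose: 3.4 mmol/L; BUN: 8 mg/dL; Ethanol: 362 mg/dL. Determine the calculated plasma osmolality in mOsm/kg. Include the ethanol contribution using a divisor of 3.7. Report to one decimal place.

Calculated osmolality = 2·Na + glucose + BUN/2.8 + ethanol/3.7
= 2·144 + 3.4 + 8/2.8 + 362/3.7
= 288 + 3.40 + 2.86 + 97.84
= 392.1 mOsm/kg

392.1 mOsm/kg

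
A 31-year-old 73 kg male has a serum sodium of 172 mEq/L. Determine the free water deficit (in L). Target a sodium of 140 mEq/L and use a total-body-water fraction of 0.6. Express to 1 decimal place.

TBW = 0.6 · 73 = 43.8 L
Free water deficit = TBW · (Na/140 − 1)
= 43.8 · (172/140 − 1)
= 43.8 · 0.2286
= 10.01 L

10.0 L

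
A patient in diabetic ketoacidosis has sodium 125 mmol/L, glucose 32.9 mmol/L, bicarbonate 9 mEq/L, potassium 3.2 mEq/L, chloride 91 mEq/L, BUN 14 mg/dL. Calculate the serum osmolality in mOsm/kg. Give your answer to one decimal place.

Calculated osmolality = 2·Na + glucose + BUN/2.8
= 2·125 + 32.9 + 14/2.8
= 250 + 32.90 + 5
= 287.9 mOsm/kg

287.9 mOsm/kg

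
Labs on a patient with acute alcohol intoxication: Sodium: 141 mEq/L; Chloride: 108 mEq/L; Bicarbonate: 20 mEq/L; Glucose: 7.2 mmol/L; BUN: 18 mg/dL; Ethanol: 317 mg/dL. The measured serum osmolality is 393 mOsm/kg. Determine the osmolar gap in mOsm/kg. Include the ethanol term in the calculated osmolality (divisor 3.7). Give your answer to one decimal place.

Calculated osmolality = 2·Na + glucose + BUN/2.8 + ethanol/3.7
= 2·141 + 7.2 + 18/2.8 + 317/3.7
= 282 + 7.20 + 6.43 + 85.68
= 381.31 mOsm/kg ≈ 381.3 mOsm/kg
Osmolar gap = measured − calculated = 393 − 381.3 = 11.7 mOsm/kg

11.7 mOsm/kg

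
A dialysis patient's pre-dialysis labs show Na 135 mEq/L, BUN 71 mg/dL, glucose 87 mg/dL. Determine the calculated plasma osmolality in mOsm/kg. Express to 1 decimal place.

300.2 mOsm/kg

Calculated osmolality = 2·Na + glucose/18 + BUN/2.8
= 2·135 + 87/18 + 71/2.8
= 270 + 4.83 + 25.36
= 300.19 mOsm/kg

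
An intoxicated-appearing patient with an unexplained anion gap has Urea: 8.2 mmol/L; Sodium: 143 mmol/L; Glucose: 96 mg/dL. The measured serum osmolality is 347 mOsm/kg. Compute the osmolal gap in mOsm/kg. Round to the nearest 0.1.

Calculated osmolality = 2·Na + glucose/18 + urea
= 2·143 + 96/18 + 8.2
= 286 + 5.33 + 8.20
= 299.53 mOsm/kg ≈ 299.5 mOsm/kg
Osmolar gap = measured − calculated = 347 − 299.5 = 47.5 mOsm/kg

47.5 mOsm/kg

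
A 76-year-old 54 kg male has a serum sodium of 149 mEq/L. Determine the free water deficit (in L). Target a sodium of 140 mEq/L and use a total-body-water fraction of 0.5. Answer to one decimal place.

TBW = 0.5 · 54 = 27 L
Free water deficit = TBW · (Na/140 − 1)
= 27 · (149/140 − 1)
= 27 · 0.0643
= 1.74 L

1.7 L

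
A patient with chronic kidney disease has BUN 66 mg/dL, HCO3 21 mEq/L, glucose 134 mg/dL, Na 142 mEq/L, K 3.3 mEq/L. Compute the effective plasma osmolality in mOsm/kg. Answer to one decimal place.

Effective osmolality excludes urea (freely permeant across cell membranes):
2·Na + glucose/18
= 2·142 + 134/18
= 284 + 7.44
= 291.44 mOsm/kg

291.4 mOsm/kg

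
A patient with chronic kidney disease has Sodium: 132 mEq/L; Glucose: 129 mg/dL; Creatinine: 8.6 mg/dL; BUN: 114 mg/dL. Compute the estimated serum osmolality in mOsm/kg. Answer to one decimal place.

Calculated osmolality = 2·Na + glucose/18 + BUN/2.8
= 2·132 + 129/18 + 114/2.8
= 264 + 7.17 + 40.71
= 311.88 mOsm/kg

311.9 mOsm/kg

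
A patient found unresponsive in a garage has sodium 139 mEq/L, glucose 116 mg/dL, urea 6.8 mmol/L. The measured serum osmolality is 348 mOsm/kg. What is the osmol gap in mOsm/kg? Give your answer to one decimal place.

Calculated osmolality = 2·Na + glucose/18 + urea
= 2·139 + 116/18 + 6.8
= 278 + 6.44 + 6.80
= 291.24 mOsm/kg ≈ 291.2 mOsm/kg
Osmolar gap = measured − calculated = 348 − 291.2 = 56.8 mOsm/kg

56.8 mOsm/kg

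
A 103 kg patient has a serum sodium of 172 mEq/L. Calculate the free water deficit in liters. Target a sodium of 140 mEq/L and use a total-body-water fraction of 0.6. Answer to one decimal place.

14.1 L

TBW = 0.6 · 103 = 61.8 L
Free water deficit = TBW · (Na/140 − 1)
= 61.8 · (172/140 − 1)
= 61.8 · 0.2286
= 14.13 L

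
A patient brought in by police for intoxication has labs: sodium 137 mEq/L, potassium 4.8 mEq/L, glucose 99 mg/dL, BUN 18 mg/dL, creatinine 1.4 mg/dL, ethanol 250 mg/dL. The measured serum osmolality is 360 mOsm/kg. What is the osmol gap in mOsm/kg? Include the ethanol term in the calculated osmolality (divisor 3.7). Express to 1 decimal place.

Calculated osmolality = 2·Na + glucose/18 + BUN/2.8 + ethanol/3.7
= 2·137 + 99/18 + 18/2.8 + 250/3.7
= 274 + 5.50 + 6.43 + 67.57
= 353.5 mOsm/kg ≈ 353.5 mOsm/kg
Osmolar gap = measured − calculated = 360 − 353.5 = 6.5 mOsm/kg

6.5 mOsm/kg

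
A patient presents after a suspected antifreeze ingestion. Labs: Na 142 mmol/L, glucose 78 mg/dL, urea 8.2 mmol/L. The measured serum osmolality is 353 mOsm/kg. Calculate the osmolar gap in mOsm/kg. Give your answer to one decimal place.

Calculated osmolality = 2·Na + glucose/18 + urea
= 2·142 + 78/18 + 8.2
= 284 + 4.33 + 8.20
= 296.53 mOsm/kg ≈ 296.5 mOsm/kg
Osmolar gap = measured − calculated = 353 − 296.5 = 56.5 mOsm/kg

56.5 mOsm/kg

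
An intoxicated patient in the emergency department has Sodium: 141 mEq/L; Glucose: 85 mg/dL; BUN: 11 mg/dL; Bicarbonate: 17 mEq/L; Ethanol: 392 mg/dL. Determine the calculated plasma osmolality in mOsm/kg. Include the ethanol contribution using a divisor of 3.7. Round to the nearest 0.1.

396.6 mOsm/kg

Calculated osmolality = 2·Na + glucose/18 + BUN/2.8 + ethanol/3.7
= 2·141 + 85/18 + 11/2.8 + 392/3.7
= 282 + 4.72 + 3.93 + 105.95
= 396.6 mOsm/kg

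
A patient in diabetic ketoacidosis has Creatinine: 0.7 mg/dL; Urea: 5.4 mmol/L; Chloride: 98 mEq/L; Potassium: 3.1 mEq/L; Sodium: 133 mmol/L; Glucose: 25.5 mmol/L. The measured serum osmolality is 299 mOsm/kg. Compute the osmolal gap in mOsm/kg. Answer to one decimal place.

2.1 mOsm/kg

Calculated osmolality = 2·Na + glucose + urea
= 2·133 + 25.5 + 5.4
= 266 + 25.50 + 5.40
= 296.9 mOsm/kg ≈ 296.9 mOsm/kg
Osmolar gap = measured − calculated = 299 − 296.9 = 2.1 mOsm/kg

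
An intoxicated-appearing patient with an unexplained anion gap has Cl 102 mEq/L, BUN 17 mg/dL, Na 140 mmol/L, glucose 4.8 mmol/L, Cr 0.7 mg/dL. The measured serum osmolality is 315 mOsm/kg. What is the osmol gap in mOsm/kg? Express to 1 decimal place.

Calculated osmolality = 2·Na + glucose + BUN/2.8
= 2·140 + 4.8 + 17/2.8
= 280 + 4.80 + 6.07
= 290.87 mOsm/kg ≈ 290.9 mOsm/kg
Osmolar gap = measured − calculated = 315 − 290.9 = 24.1 mOsm/kg

24.1 mOsm/kg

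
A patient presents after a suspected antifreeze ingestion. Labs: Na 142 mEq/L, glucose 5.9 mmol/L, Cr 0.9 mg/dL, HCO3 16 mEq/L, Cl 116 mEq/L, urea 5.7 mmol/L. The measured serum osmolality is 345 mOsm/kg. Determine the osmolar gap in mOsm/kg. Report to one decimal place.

Calculated osmolality = 2·Na + glucose + urea
= 2·142 + 5.9 + 5.7
= 284 + 5.90 + 5.70
= 295.6 mOsm/kg ≈ 295.6 mOsm/kg
Osmolar gap = measured − calculated = 345 − 295.6 = 49.4 mOsm/kg

49.4 mOsm/kg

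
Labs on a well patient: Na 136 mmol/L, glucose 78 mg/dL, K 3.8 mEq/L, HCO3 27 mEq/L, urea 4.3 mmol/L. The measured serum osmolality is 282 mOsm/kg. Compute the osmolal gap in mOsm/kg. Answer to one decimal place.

Calculated osmolality = 2·Na + glucose/18 + urea
= 2·136 + 78/18 + 4.3
= 272 + 4.33 + 4.30
= 280.63 mOsm/kg ≈ 280.6 mOsm/kg
Osmolar gap = measured − calculated = 282 − 280.6 = 1.4 mOsm/kg

1.4 mOsm/kg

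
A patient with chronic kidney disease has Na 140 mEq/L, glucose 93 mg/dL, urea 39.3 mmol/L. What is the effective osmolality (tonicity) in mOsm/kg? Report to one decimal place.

Effective osmolality excludes urea (freely permeant across cell membranes):
2·Na + glucose/18
= 2·140 + 93/18
= 280 + 5.17
= 285.17 mOsm/kg

285.2 mOsm/kg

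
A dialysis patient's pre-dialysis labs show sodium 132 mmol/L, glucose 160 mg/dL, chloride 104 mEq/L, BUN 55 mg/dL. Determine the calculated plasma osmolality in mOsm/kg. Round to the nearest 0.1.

292.5 mOsm/kg

Calculated osmolality = 2·Na + glucose/18 + BUN/2.8
= 2·132 + 160/18 + 55/2.8
= 264 + 8.89 + 19.64
= 292.53 mOsm/kg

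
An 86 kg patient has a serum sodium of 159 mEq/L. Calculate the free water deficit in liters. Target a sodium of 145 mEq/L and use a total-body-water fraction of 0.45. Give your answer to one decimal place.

TBW = 0.45 · 86 = 38.7 L
Free water deficit = TBW · (Na/145 − 1)
= 38.7 · (159/145 − 1)
= 38.7 · 0.0966
= 3.74 L

3.7 L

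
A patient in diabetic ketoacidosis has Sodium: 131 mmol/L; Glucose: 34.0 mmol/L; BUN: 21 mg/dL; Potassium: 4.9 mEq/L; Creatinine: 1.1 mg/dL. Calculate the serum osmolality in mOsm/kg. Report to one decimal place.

Calculated osmolality = 2·Na + glucose + BUN/2.8
= 2·131 + 34 + 21/2.8
= 262 + 34 + 7.50
= 303.5 mOsm/kg

303.5 mOsm/kg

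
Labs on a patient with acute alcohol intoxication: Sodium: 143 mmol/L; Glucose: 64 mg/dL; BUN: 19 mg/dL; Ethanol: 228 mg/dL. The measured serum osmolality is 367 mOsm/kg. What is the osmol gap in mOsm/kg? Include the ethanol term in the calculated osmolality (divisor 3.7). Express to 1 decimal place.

Calculated osmolality = 2·Na + glucose/18 + BUN/2.8 + ethanol/3.7
= 2·143 + 64/18 + 19/2.8 + 228/3.7
= 286 + 3.56 + 6.79 + 61.62
= 357.97 mOsm/kg ≈ 358.0 mOsm/kg
Osmolar gap = measured − calculated = 367 − 358.0 = 9.0 mOsm/kg

9.0 mOsm/kg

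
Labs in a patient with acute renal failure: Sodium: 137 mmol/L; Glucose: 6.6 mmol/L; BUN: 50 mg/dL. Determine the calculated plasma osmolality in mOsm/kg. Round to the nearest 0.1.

298.5 mOsm/kg

Calculated osmolality = 2·Na + glucose + BUN/2.8
= 2·137 + 6.6 + 50/2.8
= 274 + 6.60 + 17.86
= 298.46 mOsm/kg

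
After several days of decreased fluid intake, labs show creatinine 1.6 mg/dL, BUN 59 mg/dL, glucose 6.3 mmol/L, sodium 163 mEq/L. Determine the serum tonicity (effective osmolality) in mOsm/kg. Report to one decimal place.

332.3 mOsm/kg

Effective osmolality excludes urea (freely permeant across cell membranes):
2·Na + glucose
= 2·163 + 6.3
= 326 + 6.3
= 332.3 mOsm/kg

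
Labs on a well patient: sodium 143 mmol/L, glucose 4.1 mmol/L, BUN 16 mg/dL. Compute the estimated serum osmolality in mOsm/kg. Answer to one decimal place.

295.8 mOsm/kg

Calculated osmolality = 2·Na + glucose + BUN/2.8
= 2·143 + 4.1 + 16/2.8
= 286 + 4.10 + 5.71
= 295.81 mOsm/kg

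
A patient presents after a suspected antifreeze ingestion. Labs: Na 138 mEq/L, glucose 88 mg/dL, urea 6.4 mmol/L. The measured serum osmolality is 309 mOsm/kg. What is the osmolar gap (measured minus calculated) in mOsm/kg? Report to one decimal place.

21.7 mOsm/kg

Calculated osmolality = 2·Na + glucose/18 + urea
= 2·138 + 88/18 + 6.4
= 276 + 4.89 + 6.40
= 287.29 mOsm/kg ≈ 287.3 mOsm/kg
Osmolar gap = measured − calculated = 309 − 287.3 = 21.7 mOsm/kg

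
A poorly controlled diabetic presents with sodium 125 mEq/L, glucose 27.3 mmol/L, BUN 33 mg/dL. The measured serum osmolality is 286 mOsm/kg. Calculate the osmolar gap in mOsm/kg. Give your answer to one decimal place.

Calculated osmolality = 2·Na + glucose + BUN/2.8
= 2·125 + 27.3 + 33/2.8
= 250 + 27.30 + 11.79
= 289.09 mOsm/kg ≈ 289.1 mOsm/kg
Osmolar gap = measured − calculated = 286 − 289.1 = -3.1 mOsm/kg

-3.1 mOsm/kg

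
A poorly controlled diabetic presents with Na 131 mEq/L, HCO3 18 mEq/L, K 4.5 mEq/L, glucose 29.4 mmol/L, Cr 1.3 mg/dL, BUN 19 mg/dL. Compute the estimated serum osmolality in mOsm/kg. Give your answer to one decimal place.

298.2 mOsm/kg

Calculated osmolality = 2·Na + glucose + BUN/2.8
= 2·131 + 29.4 + 19/2.8
= 262 + 29.40 + 6.79
= 298.19 mOsm/kg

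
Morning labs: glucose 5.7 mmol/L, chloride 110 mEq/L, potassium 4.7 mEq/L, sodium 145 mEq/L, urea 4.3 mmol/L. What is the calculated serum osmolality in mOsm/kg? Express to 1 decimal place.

Calculated osmolality = 2·Na + glucose + urea
= 2·145 + 5.7 + 4.3
= 290 + 5.70 + 4.30
= 300 mOsm/kg

300.0 mOsm/kg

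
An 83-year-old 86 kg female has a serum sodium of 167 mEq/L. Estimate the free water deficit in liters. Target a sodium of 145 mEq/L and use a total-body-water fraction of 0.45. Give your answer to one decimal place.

TBW = 0.45 · 86 = 38.7 L
Free water deficit = TBW · (Na/145 − 1)
= 38.7 · (167/145 − 1)
= 38.7 · 0.1517
= 5.87 L

5.9 L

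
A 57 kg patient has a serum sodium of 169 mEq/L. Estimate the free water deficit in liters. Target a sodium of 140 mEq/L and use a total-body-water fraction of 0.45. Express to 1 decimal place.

5.3 L

TBW = 0.45 · 57 = 25.65 L
Free water deficit = TBW · (Na/140 − 1)
= 25.65 · (169/140 − 1)
= 25.65 · 0.2071
= 5.31 L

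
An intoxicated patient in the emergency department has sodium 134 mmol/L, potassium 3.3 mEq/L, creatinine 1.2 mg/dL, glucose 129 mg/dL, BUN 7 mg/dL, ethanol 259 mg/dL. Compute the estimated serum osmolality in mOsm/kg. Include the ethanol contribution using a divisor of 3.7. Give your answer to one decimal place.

347.7 mOsm/kg

Calculated osmolality = 2·Na + glucose/18 + BUN/2.8 + ethanol/3.7
= 2·134 + 129/18 + 7/2.8 + 259/3.7
= 268 + 7.17 + 2.50 + 70
= 347.67 mOsm/kg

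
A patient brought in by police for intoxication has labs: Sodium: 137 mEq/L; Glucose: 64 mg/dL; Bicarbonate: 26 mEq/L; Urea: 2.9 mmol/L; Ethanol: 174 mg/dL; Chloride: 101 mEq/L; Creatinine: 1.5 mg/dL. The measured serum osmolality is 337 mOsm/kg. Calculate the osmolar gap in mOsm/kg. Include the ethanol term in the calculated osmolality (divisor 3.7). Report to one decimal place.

9.5 mOsm/kg

Calculated osmolality = 2·Na + glucose/18 + urea + ethanol/3.7
= 2·137 + 64/18 + 2.9 + 174/3.7
= 274 + 3.56 + 2.90 + 47.03
= 327.49 mOsm/kg ≈ 327.5 mOsm/kg
Osmolar gap = measured − calculated = 337 − 327.5 = 9.5 mOsm/kg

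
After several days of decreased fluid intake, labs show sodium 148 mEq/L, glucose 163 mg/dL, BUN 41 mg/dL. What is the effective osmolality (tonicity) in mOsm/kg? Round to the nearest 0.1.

Effective osmolality excludes urea (freely permeant across cell membranes):
2·Na + glucose/18
= 2·148 + 163/18
= 296 + 9.06
= 305.06 mOsm/kg

305.1 mOsm/kg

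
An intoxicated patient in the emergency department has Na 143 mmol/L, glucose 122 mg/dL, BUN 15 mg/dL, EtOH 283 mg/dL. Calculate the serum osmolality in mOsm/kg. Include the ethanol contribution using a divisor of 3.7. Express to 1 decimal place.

374.6 mOsm/kg

Calculated osmolality = 2·Na + glucose/18 + BUN/2.8 + ethanol/3.7
= 2·143 + 122/18 + 15/2.8 + 283/3.7
= 286 + 6.78 + 5.36 + 76.49
= 374.63 mOsm/kg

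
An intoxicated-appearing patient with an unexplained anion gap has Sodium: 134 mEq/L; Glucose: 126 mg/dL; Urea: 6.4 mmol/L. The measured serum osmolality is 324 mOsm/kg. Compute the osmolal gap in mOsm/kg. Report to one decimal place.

Calculated osmolality = 2·Na + glucose/18 + urea
= 2·134 + 126/18 + 6.4
= 268 + 7 + 6.40
= 281.4 mOsm/kg ≈ 281.4 mOsm/kg
Osmolar gap = measured − calculated = 324 − 281.4 = 42.6 mOsm/kg

42.6 mOsm/kg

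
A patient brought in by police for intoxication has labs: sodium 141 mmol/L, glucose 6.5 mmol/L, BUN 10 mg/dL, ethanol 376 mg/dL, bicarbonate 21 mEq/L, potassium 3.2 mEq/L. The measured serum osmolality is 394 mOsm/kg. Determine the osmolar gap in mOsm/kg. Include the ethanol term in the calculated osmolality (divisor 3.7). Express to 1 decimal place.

Calculated osmolality = 2·Na + glucose + BUN/2.8 + ethanol/3.7
= 2·141 + 6.5 + 10/2.8 + 376/3.7
= 282 + 6.50 + 3.57 + 101.62
= 393.69 mOsm/kg ≈ 393.7 mOsm/kg
Osmolar gap = measured − calculated = 394 − 393.7 = 0.3 mOsm/kg

0.3 mOsm/kg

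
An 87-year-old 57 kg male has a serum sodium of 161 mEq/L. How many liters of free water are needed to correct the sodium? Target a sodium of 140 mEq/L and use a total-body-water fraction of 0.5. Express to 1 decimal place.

TBW = 0.5 · 57 = 28.5 L
Free water deficit = TBW · (Na/140 − 1)
= 28.5 · (161/140 − 1)
= 28.5 · 0.15
= 4.27 L

4.3 L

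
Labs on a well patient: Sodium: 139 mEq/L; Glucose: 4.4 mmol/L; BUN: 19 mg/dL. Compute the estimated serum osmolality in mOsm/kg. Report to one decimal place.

Calculated osmolality = 2·Na + glucose + BUN/2.8
= 2·139 + 4.4 + 19/2.8
= 278 + 4.40 + 6.79
= 289.19 mOsm/kg

289.2 mOsm/kg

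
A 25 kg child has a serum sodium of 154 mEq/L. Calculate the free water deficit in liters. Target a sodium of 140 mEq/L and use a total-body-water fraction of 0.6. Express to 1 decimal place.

1.5 L

TBW = 0.6 · 25 = 15 L
Free water deficit = TBW · (Na/140 − 1)
= 15 · (154/140 − 1)
= 15 · 0.1
= 1.5 L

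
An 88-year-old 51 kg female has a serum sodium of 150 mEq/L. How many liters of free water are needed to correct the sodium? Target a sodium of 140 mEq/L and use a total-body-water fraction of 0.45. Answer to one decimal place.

1.6 L

TBW = 0.45 · 51 = 22.95 L
Free water deficit = TBW · (Na/140 − 1)
= 22.95 · (150/140 − 1)
= 22.95 · 0.0714
= 1.64 L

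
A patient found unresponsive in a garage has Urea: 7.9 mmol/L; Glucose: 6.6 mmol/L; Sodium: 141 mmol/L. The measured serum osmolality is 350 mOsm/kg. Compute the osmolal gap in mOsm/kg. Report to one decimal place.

Calculated osmolality = 2·Na + glucose + urea
= 2·141 + 6.6 + 7.9
= 282 + 6.60 + 7.90
= 296.5 mOsm/kg ≈ 296.5 mOsm/kg
Osmolar gap = measured − calculated = 350 − 296.5 = 53.5 mOsm/kg

53.5 mOsm/kg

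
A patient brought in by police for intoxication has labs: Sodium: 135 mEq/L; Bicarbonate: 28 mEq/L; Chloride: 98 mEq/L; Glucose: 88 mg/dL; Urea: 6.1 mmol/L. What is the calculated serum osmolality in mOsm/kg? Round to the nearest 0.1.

281.0 mOsm/kg

Calculated osmolality = 2·Na + glucose/18 + urea
= 2·135 + 88/18 + 6.1
= 270 + 4.89 + 6.10
= 280.99 mOsm/kg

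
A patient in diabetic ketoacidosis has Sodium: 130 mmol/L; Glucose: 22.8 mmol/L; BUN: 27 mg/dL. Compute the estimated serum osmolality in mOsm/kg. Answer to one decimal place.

292.4 mOsm/kg

Calculated osmolality = 2·Na + glucose + BUN/2.8
= 2·130 + 22.8 + 27/2.8
= 260 + 22.80 + 9.64
= 292.44 mOsm/kg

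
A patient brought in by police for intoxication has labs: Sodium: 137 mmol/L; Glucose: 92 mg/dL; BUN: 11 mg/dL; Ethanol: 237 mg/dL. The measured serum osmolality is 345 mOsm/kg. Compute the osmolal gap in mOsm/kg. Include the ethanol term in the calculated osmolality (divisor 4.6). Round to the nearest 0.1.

Calculated osmolality = 2·Na + glucose/18 + BUN/2.8 + ethanol/4.6
= 2·137 + 92/18 + 11/2.8 + 237/4.6
= 274 + 5.11 + 3.93 + 51.52
= 334.56 mOsm/kg ≈ 334.6 mOsm/kg
Osmolar gap = measured − calculated = 345 − 334.6 = 10.4 mOsm/kg

10.4 mOsm/kg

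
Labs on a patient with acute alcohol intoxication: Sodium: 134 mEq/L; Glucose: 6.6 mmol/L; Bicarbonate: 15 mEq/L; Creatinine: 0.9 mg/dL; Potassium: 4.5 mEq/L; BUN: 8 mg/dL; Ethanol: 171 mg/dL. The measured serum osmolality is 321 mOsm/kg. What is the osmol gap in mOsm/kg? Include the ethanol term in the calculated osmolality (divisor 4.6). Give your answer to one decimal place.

Calculated osmolality = 2·Na + glucose + BUN/2.8 + ethanol/4.6
= 2·134 + 6.6 + 8/2.8 + 171/4.6
= 268 + 6.60 + 2.86 + 37.17
= 314.63 mOsm/kg ≈ 314.6 mOsm/kg
Osmolar gap = measured − calculated = 321 − 314.6 = 6.4 mOsm/kg

6.4 mOsm/kg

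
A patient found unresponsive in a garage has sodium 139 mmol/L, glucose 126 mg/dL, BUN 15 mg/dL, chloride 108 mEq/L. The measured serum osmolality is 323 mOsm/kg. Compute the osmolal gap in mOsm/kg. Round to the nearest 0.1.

32.6 mOsm/kg

Calculated osmolality = 2·Na + glucose/18 + BUN/2.8
= 2·139 + 126/18 + 15/2.8
= 278 + 7 + 5.36
= 290.36 mOsm/kg ≈ 290.4 mOsm/kg
Osmolar gap = measured − calculated = 323 − 290.4 = 32.6 mOsm/kg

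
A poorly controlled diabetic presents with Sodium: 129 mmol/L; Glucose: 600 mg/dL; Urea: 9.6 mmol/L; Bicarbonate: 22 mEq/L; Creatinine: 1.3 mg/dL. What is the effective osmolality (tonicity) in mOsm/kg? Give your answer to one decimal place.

291.3 mOsm/kg

Effective osmolality excludes urea (freely permeant across cell membranes):
2·Na + glucose/18
= 2·129 + 600/18
= 258 + 33.33
= 291.33 mOsm/kg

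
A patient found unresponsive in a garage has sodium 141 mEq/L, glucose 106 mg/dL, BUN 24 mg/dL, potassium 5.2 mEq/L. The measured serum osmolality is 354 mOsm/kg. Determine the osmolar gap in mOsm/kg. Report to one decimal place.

57.5 mOsm/kg

Calculated osmolality = 2·Na + glucose/18 + BUN/2.8
= 2·141 + 106/18 + 24/2.8
= 282 + 5.89 + 8.57
= 296.46 mOsm/kg ≈ 296.5 mOsm/kg
Osmolar gap = measured − calculated = 354 − 296.5 = 57.5 mOsm/kg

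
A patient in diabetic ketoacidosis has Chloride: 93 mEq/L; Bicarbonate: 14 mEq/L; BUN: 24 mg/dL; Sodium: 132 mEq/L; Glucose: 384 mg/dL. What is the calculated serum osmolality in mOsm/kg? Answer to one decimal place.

Calculated osmolality = 2·Na + glucose/18 + BUN/2.8
= 2·132 + 384/18 + 24/2.8
= 264 + 21.33 + 8.57
= 293.9 mOsm/kg

293.9 mOsm/kg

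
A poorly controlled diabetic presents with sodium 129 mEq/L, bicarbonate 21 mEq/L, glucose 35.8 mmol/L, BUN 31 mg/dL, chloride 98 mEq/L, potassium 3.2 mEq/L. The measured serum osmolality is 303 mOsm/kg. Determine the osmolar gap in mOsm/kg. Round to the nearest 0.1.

Calculated osmolality = 2·Na + glucose + BUN/2.8
= 2·129 + 35.8 + 31/2.8
= 258 + 35.80 + 11.07
= 304.87 mOsm/kg ≈ 304.9 mOsm/kg
Osmolar gap = measured − calculated = 303 − 304.9 = -1.9 mOsm/kg

-1.9 mOsm/kg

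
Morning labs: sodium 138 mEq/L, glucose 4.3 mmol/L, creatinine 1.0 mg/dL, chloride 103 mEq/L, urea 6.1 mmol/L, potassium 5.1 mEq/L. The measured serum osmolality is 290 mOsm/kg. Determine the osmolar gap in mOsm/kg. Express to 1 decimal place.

3.6 mOsm/kg

Calculated osmolality = 2·Na + glucose + urea
= 2·138 + 4.3 + 6.1
= 276 + 4.30 + 6.10
= 286.4 mOsm/kg ≈ 286.4 mOsm/kg
Osmolar gap = measured − calculated = 290 − 286.4 = 3.6 mOsm/kg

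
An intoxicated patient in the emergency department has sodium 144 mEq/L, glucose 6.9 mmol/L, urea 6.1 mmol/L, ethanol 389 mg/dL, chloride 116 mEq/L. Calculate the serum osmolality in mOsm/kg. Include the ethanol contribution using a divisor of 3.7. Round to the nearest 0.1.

406.1 mOsm/kg

Calculated osmolality = 2·Na + glucose + urea + ethanol/3.7
= 2·144 + 6.9 + 6.1 + 389/3.7
= 288 + 6.90 + 6.10 + 105.14
= 406.14 mOsm/kg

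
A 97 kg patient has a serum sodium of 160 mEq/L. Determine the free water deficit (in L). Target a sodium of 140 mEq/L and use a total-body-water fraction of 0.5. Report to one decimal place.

6.9 L

TBW = 0.5 · 97 = 48.5 L
Free water deficit = TBW · (Na/140 − 1)
= 48.5 · (160/140 − 1)
= 48.5 · 0.1429
= 6.93 L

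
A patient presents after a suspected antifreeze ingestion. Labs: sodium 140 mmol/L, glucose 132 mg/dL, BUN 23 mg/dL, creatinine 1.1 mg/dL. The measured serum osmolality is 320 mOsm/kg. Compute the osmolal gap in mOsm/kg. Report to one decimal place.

24.5 mOsm/kg

Calculated osmolality = 2·Na + glucose/18 + BUN/2.8
= 2·140 + 132/18 + 23/2.8
= 280 + 7.33 + 8.21
= 295.54 mOsm/kg ≈ 295.5 mOsm/kg
Osmolar gap = measured − calculated = 320 − 295.5 = 24.5 mOsm/kg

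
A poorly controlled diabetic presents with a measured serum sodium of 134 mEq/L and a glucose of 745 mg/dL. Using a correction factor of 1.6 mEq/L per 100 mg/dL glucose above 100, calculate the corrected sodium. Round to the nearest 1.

Corrected Na = measured Na + 1.6 · (glucose − 100)/100
= 134 + 1.6 · (745 − 100)/100
= 134 + 10.3
= 144.3 mEq/L

144 mEq/L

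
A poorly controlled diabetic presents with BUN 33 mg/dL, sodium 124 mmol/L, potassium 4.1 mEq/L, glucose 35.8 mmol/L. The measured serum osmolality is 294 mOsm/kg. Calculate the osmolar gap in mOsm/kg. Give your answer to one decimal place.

Calculated osmolality = 2·Na + glucose + BUN/2.8
= 2·124 + 35.8 + 33/2.8
= 248 + 35.80 + 11.79
= 295.59 mOsm/kg ≈ 295.6 mOsm/kg
Osmolar gap = measured − calculated = 294 − 295.6 = -1.6 mOsm/kg

-1.6 mOsm/kg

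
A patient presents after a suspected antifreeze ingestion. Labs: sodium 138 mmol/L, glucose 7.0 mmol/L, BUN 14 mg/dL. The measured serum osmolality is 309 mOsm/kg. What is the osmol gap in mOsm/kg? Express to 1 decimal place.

Calculated osmolality = 2·Na + glucose + BUN/2.8
= 2·138 + 7 + 14/2.8
= 276 + 7 + 5
= 288 mOsm/kg ≈ 288.0 mOsm/kg
Osmolar gap = measured − calculated = 309 − 288.0 = 21.0 mOsm/kg

21.0 mOsm/kg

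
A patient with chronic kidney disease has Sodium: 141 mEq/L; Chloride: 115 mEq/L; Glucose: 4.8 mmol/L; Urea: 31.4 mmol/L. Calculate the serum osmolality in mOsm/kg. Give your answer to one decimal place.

Calculated osmolality = 2·Na + glucose + urea
= 2·141 + 4.8 + 31.4
= 282 + 4.80 + 31.40
= 318.2 mOsm/kg

318.2 mOsm/kg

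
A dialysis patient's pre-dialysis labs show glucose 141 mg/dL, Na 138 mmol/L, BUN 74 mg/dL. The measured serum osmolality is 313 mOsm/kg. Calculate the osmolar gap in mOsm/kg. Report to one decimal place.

Calculated osmolality = 2·Na + glucose/18 + BUN/2.8
= 2·138 + 141/18 + 74/2.8
= 276 + 7.83 + 26.43
= 310.26 mOsm/kg ≈ 310.3 mOsm/kg
Osmolar gap = measured − calculated = 313 − 310.3 = 2.7 mOsm/kg

2.7 mOsm/kg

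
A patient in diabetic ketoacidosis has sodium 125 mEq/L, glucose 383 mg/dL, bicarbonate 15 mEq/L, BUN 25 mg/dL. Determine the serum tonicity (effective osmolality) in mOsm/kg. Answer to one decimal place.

Effective osmolality excludes urea (freely permeant across cell membranes):
2·Na + glucose/18
= 2·125 + 383/18
= 250 + 21.28
= 271.28 mOsm/kg

271.3 mOsm/kg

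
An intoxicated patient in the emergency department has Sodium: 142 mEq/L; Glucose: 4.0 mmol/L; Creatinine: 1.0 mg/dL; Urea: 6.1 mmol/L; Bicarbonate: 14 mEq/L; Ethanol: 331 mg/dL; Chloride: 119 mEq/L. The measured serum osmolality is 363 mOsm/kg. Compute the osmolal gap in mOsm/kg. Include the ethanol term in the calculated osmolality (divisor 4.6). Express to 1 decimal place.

-3.1 mOsm/kg

Calculated osmolality = 2·Na + glucose + urea + ethanol/4.6
= 2·142 + 4 + 6.1 + 331/4.6
= 284 + 4 + 6.10 + 71.96
= 366.06 mOsm/kg ≈ 366.1 mOsm/kg
Osmolar gap = measured − calculated = 363 − 366.1 = -3.1 mOsm/kg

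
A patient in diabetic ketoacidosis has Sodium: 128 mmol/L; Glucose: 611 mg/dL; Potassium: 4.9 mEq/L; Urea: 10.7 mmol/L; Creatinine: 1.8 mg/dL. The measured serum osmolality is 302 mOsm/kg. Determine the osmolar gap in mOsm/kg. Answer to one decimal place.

Calculated osmolality = 2·Na + glucose/18 + urea
= 2·128 + 611/18 + 10.7
= 256 + 33.94 + 10.70
= 300.64 mOsm/kg ≈ 300.6 mOsm/kg
Osmolar gap = measured − calculated = 302 − 300.6 = 1.4 mOsm/kg

1.4 mOsm/kg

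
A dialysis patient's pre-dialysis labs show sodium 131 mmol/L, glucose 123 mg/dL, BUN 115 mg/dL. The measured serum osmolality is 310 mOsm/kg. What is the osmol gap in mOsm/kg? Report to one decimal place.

0.1 mOsm/kg

Calculated osmolality = 2·Na + glucose/18 + BUN/2.8
= 2·131 + 123/18 + 115/2.8
= 262 + 6.83 + 41.07
= 309.9 mOsm/kg ≈ 309.9 mOsm/kg
Osmolar gap = measured − calculated = 310 − 309.9 = 0.1 mOsm/kg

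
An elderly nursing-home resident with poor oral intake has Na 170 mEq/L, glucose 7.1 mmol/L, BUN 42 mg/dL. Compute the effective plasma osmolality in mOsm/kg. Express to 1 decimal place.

Effective osmolality excludes urea (freely permeant across cell membranes):
2·Na + glucose
= 2·170 + 7.1
= 340 + 7.1
= 347.1 mOsm/kg

347.1 mOsm/kg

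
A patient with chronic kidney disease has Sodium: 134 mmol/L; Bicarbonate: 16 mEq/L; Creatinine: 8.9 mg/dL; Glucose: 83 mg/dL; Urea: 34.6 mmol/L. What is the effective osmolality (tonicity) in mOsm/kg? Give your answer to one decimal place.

Effective osmolality excludes urea (freely permeant across cell membranes):
2·Na + glucose/18
= 2·134 + 83/18
= 268 + 4.61
= 272.61 mOsm/kg

272.6 mOsm/kg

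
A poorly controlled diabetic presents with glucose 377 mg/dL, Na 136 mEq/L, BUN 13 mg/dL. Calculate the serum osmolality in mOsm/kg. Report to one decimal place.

297.6 mOsm/kg

Calculated osmolality = 2·Na + glucose/18 + BUN/2.8
= 2·136 + 377/18 + 13/2.8
= 272 + 20.94 + 4.64
= 297.58 mOsm/kg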